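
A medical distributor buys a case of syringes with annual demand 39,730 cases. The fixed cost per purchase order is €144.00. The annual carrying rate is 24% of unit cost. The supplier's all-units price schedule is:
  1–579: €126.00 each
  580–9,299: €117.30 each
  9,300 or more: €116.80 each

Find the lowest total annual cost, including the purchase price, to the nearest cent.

Holding cost per unit per year at price C is H = 0.24·C.
Evaluate total cost at each tier's feasible EOQ or, if the EOQ is below the tier, at the tier's minimum quantity.
Tier 1 (€126.00): EOQ = 615.1 exceeds tier's upper bound 579, so this tier is dominated.
EOQ at €117.30 = 637.5 (feasible in tier 2): TC = 39,730×€117.30 + (39,730/637.5)×144 + (637.5/2)×0.24×€117.30 = €4,678,276.76.
EOQ at €116.80 = 638.9 < 9300, so use break Q=9300: TC = 39,730×€116.80 + (39,730/9300.0)×144 + (9300.0/2)×0.24×€116.80 = €4,771,427.97.
Lowest total cost among the candidates is at Q = 637.5.

TC* ≈ €4,678,276.76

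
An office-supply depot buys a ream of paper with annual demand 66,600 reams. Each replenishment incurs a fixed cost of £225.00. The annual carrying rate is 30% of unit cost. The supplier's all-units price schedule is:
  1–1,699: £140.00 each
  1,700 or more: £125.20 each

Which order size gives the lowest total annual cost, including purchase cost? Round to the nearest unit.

Q* ≈ 1,700 reams

Holding cost per unit per year at price C is H = 0.30·C.
For each price level, check whether its EOQ is feasible; otherwise the best quantity at that price is the breakpoint.
EOQ at £140.00 = 844.7 (feasible in tier 1): TC = 66,600×£140.00 + (66,600/844.7)×225 + (844.7/2)×0.30×£140.00 = £9,359,478.73.
EOQ at £125.20 = 893.3 < 1700, so use break Q=1700: TC = 66,600×£125.20 + (66,600/1700.0)×225 + (1700.0/2)×0.30×£125.20 = £8,379,060.71.
Lowest total cost is £8,379,060.71 at Q = 1700.0.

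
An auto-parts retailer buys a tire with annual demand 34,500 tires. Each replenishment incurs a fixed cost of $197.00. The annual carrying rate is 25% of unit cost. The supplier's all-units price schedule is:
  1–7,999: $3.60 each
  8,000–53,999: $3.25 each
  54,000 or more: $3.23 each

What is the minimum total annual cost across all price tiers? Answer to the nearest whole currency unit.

Holding cost per unit per year at price C is H = 0.25·C.
Evaluate total cost at each tier's feasible EOQ or, if the EOQ is below the tier, at the tier's minimum quantity.
EOQ at $3.60 = 3886.3 (feasible in tier 1): TC = 34,500×$3.60 + (34,500/3886.3)×197 + (3886.3/2)×0.25×$3.60 = $127,697.67.
EOQ at $3.25 = 4090.2 < 8000, so use break Q=8000: TC = 34,500×$3.25 + (34,500/8000.0)×197 + (8000.0/2)×0.25×$3.25 = $116,224.56.
EOQ at $3.23 = 4102.9 < 54000, so use break Q=54000: TC = 34,500×$3.23 + (34,500/54000.0)×197 + (54000.0/2)×0.25×$3.23 = $133,363.36.
Lowest total cost among the candidates is at Q = 8000.0.

TC* ≈ $116,225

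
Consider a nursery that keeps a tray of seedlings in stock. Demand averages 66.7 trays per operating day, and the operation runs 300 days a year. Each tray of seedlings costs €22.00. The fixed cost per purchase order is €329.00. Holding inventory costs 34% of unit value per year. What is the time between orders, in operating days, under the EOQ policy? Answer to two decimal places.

Annual demand D = 66.7 × 300 = 20,010.
Holding cost H = 0.34 × €22.00 = €7.4800 per unit per year.
Q* = √(2DS/H) = √(2 × 20,010 × 329 / 7.48) ≈ 1326.74.
Cycle time = Q*/D × 300 = 1326.74 / 20,010 × 300 ≈ 19.891 days.

T ≈ 19.89 days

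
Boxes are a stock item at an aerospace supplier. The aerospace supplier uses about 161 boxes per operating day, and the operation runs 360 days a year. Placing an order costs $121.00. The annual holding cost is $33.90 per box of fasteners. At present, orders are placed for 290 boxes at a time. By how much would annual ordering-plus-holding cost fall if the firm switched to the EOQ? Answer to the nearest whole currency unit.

Extra cost ≈ $7,293 per year

Annual demand D = 161 × 360 = 57,960.
EOQ = √(2DS/H) = √(2 × 57,960 × 121 / 33.9) ≈ 643.24.
Cost at Q* = (D/Q*)S + (Q*/2)H = √(2DSH) ≈ $21,805.78.
Cost at Q = 290: (57,960/290)×121 + (290/2)×33.9 = $24,183.31 + $4,915.50 = $29,098.81.
Excess = $29,098.81 − $21,805.78 = $7,293.03.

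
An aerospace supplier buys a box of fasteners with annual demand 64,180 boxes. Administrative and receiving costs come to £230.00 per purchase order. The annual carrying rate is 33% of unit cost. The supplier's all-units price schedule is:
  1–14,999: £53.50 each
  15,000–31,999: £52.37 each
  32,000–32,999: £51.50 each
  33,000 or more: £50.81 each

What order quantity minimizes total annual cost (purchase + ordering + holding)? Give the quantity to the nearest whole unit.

Q* ≈ 1,293 boxes

Holding cost per unit per year at price C is H = 0.33·C.
Candidates are each tier's EOQ (if it falls in that tier) and each price-break quantity.
EOQ at £53.50 = 1293.1 (feasible in tier 1): TC = 64,180×£53.50 + (64,180/1293.1)×230 + (1293.1/2)×0.33×£53.50 = £3,456,460.35.
EOQ at £52.37 = 1307.0 < 15000, so use break Q=15000: TC = 64,180×£52.37 + (64,180/15000.0)×230 + (15000.0/2)×0.33×£52.37 = £3,491,706.44.
EOQ at £51.50 = 1318.0 < 32000, so use break Q=32000: TC = 64,180×£51.50 + (64,180/32000.0)×230 + (32000.0/2)×0.33×£51.50 = £3,577,651.29.
EOQ at £50.81 = 1326.9 < 33000, so use break Q=33000: TC = 64,180×£50.81 + (64,180/33000.0)×230 + (33000.0/2)×0.33×£50.81 = £3,538,093.57.
Lowest total cost is £3,456,460.35 at Q = 1293.1.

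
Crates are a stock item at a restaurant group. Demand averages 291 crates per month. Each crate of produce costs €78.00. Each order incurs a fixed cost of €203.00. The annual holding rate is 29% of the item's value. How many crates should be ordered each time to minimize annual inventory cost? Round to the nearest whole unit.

Q* ≈ 250 crates

Annual demand D = 291 × 12 = 3,492.
Holding cost H = 0.29 × €78.00 = €22.6200 per unit per year.
EOQ = √(2DS / H) = √(2 × 3,492 × 203 / 22.62).
= √(1,417,752 / 22.62) = √62,676.9231 ≈ 250.354.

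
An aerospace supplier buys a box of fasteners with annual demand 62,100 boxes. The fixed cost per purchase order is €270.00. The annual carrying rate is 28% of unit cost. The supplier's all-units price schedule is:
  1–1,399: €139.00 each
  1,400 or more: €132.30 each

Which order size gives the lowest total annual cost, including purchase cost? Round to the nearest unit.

Holding cost per unit per year at price C is H = 0.28·C.
For each price level, check whether its EOQ is feasible; otherwise the best quantity at that price is the breakpoint.
EOQ at €139.00 = 928.2 (feasible in tier 1): TC = 62,100×€139.00 + (62,100/928.2)×270 + (928.2/2)×0.28×€139.00 = €8,668,026.77.
EOQ at €132.30 = 951.4 < 1400, so use break Q=1400: TC = 62,100×€132.30 + (62,100/1400.0)×270 + (1400.0/2)×0.28×€132.30 = €8,253,737.23.
Lowest total cost is €8,253,737.23 at Q = 1400.0.

Q* ≈ 1,400 boxes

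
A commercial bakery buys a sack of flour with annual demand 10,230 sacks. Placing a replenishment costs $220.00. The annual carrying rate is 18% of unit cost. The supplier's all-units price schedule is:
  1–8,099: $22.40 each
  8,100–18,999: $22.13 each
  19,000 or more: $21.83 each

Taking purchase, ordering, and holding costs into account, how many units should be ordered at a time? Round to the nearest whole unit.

Q* ≈ 1,057 sacks

Holding cost per unit per year at price C is H = 0.18·C.
Candidates are each tier's EOQ (if it falls in that tier) and each price-break quantity.
EOQ at $22.40 = 1056.6 (feasible in tier 1): TC = 10,230×$22.40 + (10,230/1056.6)×220 + (1056.6/2)×0.18×$22.40 = $233,412.15.
EOQ at $22.13 = 1063.0 < 8100, so use break Q=8100: TC = 10,230×$22.13 + (10,230/8100.0)×220 + (8100.0/2)×0.18×$22.13 = $242,800.52.
EOQ at $21.83 = 1070.3 < 19000, so use break Q=19000: TC = 10,230×$21.83 + (10,230/19000.0)×220 + (19000.0/2)×0.18×$21.83 = $260,768.65.
Lowest total cost is $233,412.15 at Q = 1056.6.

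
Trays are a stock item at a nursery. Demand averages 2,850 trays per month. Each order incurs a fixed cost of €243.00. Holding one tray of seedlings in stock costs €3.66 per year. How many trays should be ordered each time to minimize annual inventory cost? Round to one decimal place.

Annual demand D = 2,850 × 12 = 34,200.
EOQ = √(2DS / H) = √(2 × 34,200 × 243 / 3.66).
= √(16,621,200 / 3.66) = √4,541,311.4754 ≈ 2131.035.

Q* ≈ 2,131.0 trays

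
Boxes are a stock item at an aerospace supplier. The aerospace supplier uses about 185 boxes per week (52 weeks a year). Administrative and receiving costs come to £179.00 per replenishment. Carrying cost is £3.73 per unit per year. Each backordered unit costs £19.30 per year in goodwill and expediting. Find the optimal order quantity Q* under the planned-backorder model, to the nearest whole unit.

Annual demand D = 185 × 52 = 9,620.
With planned backorders, Q* = √(2DS/H) · √((H+B)/B).
√(2DS/H) = √(2 × 9,620 × 179 / 3.73) = 960.892.
√((H+B)/B) = √((3.73+19.3)/19.3) = 1.0924.
Q* ≈ 1049.646.

Q* ≈ 1,050 boxes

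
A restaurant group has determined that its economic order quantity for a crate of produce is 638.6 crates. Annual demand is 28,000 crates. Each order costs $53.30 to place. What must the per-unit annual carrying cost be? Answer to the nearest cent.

H ≈ $7.32

Invert the EOQ relation Q*² = 2DS/H.
From Q* = √(2DS/H): H = 2DS / Q*² = 2 × 28,000 × 53.3 / 638.6² = 7.3191.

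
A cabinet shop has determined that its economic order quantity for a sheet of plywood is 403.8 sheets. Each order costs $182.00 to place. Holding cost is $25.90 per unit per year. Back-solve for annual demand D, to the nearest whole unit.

D ≈ 11,602 sheets per year

Invert the EOQ relation Q*² = 2DS/H.
From Q* = √(2DS/H): D = Q*²H / (2S) = 403.8² × 25.9 / (2 × 182) = 11601.951.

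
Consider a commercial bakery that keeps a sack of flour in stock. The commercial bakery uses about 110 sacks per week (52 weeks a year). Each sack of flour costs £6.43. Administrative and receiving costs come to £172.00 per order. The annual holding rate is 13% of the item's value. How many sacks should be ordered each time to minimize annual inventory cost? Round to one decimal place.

Annual demand D = 110 × 52 = 5,720.
Holding cost H = 0.13 × £6.43 = £0.8359 per unit per year.
EOQ = √(2DS / H) = √(2 × 5,720 × 172 / 0.8359).
= √(1,967,680 / 0.8359) = √2,353,965.7854 ≈ 1534.264.

Q* ≈ 1,534.3 sacks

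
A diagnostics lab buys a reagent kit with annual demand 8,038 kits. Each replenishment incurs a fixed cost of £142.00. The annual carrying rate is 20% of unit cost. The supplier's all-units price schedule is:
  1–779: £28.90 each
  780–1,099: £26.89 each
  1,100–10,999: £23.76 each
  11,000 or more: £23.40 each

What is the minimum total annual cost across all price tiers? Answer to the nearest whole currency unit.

Holding cost per unit per year at price C is H = 0.20·C.
Candidates are each tier's EOQ (if it falls in that tier) and each price-break quantity.
EOQ at £28.90 = 628.4 (feasible in tier 1): TC = 8,038×£28.90 + (8,038/628.4)×142 + (628.4/2)×0.20×£28.90 = £235,930.63.
EOQ at £26.89 = 651.5 < 780, so use break Q=780: TC = 8,038×£26.89 + (8,038/780.0)×142 + (780.0/2)×0.20×£26.89 = £219,702.57.
EOQ at £23.76 = 693.1 < 1100, so use break Q=1100: TC = 8,038×£23.76 + (8,038/1100.0)×142 + (1100.0/2)×0.20×£23.76 = £194,634.11.
EOQ at £23.40 = 698.4 < 11000, so use break Q=11000: TC = 8,038×£23.40 + (8,038/11000.0)×142 + (11000.0/2)×0.20×£23.40 = £213,932.96.
Lowest total cost among the candidates is at Q = 1100.0.

TC* ≈ £194,634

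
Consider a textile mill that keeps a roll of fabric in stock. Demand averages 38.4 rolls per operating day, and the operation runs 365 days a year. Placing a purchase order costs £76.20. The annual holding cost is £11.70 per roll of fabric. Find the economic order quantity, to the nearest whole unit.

Annual demand D = 38.4 × 365 = 14,016.
EOQ = √(2DS / H) = √(2 × 14,016 × 76.2 / 11.7).
= √(2,136,038.4 / 11.7) = √182,567.3846 ≈ 427.279.

Q* ≈ 427 rolls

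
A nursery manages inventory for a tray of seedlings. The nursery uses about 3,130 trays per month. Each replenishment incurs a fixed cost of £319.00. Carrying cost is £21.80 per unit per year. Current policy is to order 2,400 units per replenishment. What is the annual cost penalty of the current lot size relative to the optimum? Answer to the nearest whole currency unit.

Extra cost ≈ £8,296 per year

Annual demand D = 3,130 × 12 = 37,560.
EOQ = √(2DS/H) = √(2 × 37,560 × 319 / 21.8) ≈ 1048.44.
Cost at Q* = (D/Q*)S + (Q*/2)H = √(2DSH) ≈ £22,856.06.
Cost at Q = 2,400: (37,560/2,400)×319 + (2,400/2)×21.8 = £4,992.35 + £26,160.00 = £31,152.35.
Excess = £31,152.35 − £22,856.06 = £8,296.29.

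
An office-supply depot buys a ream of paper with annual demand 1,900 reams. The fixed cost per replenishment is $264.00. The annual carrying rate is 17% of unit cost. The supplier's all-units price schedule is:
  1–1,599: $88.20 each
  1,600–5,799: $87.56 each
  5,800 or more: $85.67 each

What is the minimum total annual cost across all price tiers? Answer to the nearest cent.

TC* ≈ $171,458.40

Holding cost per unit per year at price C is H = 0.17·C.
For each price level, check whether its EOQ is feasible; otherwise the best quantity at that price is the breakpoint.
EOQ at $88.20 = 258.7 (feasible in tier 1): TC = 1,900×$88.20 + (1,900/258.7)×264 + (258.7/2)×0.17×$88.20 = $171,458.40.
EOQ at $87.56 = 259.6 < 1600, so use break Q=1600: TC = 1,900×$87.56 + (1,900/1600.0)×264 + (1600.0/2)×0.17×$87.56 = $178,585.66.
EOQ at $85.67 = 262.5 < 5800, so use break Q=5800: TC = 1,900×$85.67 + (1,900/5800.0)×264 + (5800.0/2)×0.17×$85.67 = $205,094.79.
Lowest total cost among the candidates is at Q = 258.7.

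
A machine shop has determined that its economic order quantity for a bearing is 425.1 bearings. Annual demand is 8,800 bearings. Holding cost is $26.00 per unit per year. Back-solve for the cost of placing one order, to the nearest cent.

Invert the EOQ relation Q*² = 2DS/H.
From Q* = √(2DS/H): S = Q*²H / (2D) = 425.1² × 26 / (2 × 8,800) = 266.9580.

S ≈ $266.96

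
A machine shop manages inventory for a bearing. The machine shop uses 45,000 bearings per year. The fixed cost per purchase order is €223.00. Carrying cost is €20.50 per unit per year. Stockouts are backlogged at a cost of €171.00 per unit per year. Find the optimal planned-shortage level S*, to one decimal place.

With planned backorders, Q* = √(2DS/H) · √((H+B)/B).
√(2DS/H) = √(2 × 45,000 × 223 / 20.5) = 989.457.
√((H+B)/B) = √((20.5+171)/171) = 1.0582.
Q* ≈ 1047.088.
S* = Q* · H/(H+B) = 1047.088 × 20.5/191.5 ≈ 112.090.

S* ≈ 112.1 bearings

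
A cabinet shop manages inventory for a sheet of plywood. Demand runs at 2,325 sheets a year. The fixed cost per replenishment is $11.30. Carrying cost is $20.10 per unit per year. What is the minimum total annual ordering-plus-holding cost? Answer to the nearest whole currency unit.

Q* = √(2DS/H) = √(2 × 2,325 × 11.3 / 20.1) ≈ 51.13.
At the optimum the two cost components are equal, so total cost = 2·(Q*/2)H = Q*·H.
Minimum total = √(2DSH) = √(2 × 2,325 × 11.3 × 20.1) ≈ 1027.694.

TC* ≈ $1,028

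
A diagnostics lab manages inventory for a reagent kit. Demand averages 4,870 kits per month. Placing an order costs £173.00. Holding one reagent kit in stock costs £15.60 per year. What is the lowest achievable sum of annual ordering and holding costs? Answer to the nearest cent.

TC* ≈ £17,760.51

Annual demand D = 4,870 × 12 = 58,440.
EOQ = √(2DS/H) = √(2 × 58,440 × 173 / 15.6) ≈ 1138.49.
At Q*, ordering cost (D/Q*)S equals holding cost (Q*/2)H, each = √(DSH/2).
Minimum total = √(2DSH) = √(2 × 58,440 × 173 × 15.6) ≈ 17760.511.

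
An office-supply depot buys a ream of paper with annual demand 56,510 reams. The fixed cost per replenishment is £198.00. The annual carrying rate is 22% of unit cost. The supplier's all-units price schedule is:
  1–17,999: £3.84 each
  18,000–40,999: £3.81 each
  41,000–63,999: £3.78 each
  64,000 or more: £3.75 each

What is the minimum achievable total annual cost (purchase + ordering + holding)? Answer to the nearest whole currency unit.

TC* ≈ £221,346

Holding cost per unit per year at price C is H = 0.22·C.
Evaluate total cost at each tier's feasible EOQ or, if the EOQ is below the tier, at the tier's minimum quantity.
EOQ at £3.84 = 5146.8 (feasible in tier 1): TC = 56,510×£3.84 + (56,510/5146.8)×198 + (5146.8/2)×0.22×£3.84 = £221,346.38.
EOQ at £3.81 = 5167.0 < 18000, so use break Q=18000: TC = 56,510×£3.81 + (56,510/18000.0)×198 + (18000.0/2)×0.22×£3.81 = £223,468.51.
EOQ at £3.78 = 5187.4 < 41000, so use break Q=41000: TC = 56,510×£3.78 + (56,510/41000.0)×198 + (41000.0/2)×0.22×£3.78 = £230,928.50.
EOQ at £3.75 = 5208.1 < 64000, so use break Q=64000: TC = 56,510×£3.75 + (56,510/64000.0)×198 + (64000.0/2)×0.22×£3.75 = £238,487.33.
Lowest total cost among the candidates is at Q = 5146.8.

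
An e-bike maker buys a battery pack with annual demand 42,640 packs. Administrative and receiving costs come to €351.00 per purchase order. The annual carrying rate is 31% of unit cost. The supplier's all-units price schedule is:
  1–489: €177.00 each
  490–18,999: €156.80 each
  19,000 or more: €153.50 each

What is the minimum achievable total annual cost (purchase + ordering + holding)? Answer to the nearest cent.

Holding cost per unit per year at price C is H = 0.31·C.
For each price level, check whether its EOQ is feasible; otherwise the best quantity at that price is the breakpoint.
Tier 1 (€177.00): EOQ = 738.6 exceeds tier's upper bound 489, so this tier is dominated.
EOQ at €156.80 = 784.7 (feasible in tier 2): TC = 42,640×€156.80 + (42,640/784.7)×351 + (784.7/2)×0.31×€156.80 = €6,724,096.42.
EOQ at €153.50 = 793.1 < 19000, so use break Q=19000: TC = 42,640×€153.50 + (42,640/19000.0)×351 + (19000.0/2)×0.31×€153.50 = €6,998,085.22.
Lowest total cost among the candidates is at Q = 784.7.

TC* ≈ €6,724,096.42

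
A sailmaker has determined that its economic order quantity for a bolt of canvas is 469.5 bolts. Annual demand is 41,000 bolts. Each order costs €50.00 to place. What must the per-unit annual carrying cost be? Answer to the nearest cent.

H ≈ €18.60

The basic EOQ model gives Q* = √(2DS/H); rearrange for the unknown.
From Q* = √(2DS/H): H = 2DS / Q*² = 2 × 41,000 × 50 / 469.5² = 18.6000.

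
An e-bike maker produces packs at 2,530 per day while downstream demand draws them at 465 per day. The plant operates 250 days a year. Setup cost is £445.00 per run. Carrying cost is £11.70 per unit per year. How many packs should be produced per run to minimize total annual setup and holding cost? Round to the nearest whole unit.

Annual demand D = 465 × 250 = 116,250.
Production build-up factor (1 − d/p) = 1 − 465/2,530 = 0.8162.
Q* = √(2DS / (H(1 − d/p))) = √(2 × 116,250 × 445 / (11.7 × 0.8162)).
= √(103,462,500 / 9.5496) ≈ 3291.537.

Q* ≈ 3,292 packs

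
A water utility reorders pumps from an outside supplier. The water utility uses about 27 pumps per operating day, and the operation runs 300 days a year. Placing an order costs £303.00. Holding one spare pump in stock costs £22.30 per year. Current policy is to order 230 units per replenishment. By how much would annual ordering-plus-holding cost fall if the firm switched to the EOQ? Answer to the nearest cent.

Annual demand D = 27 × 300 = 8,100.
EOQ = √(2DS/H) = √(2 × 8,100 × 303 / 22.3) ≈ 469.17.
Cost at Q* = (D/Q*)S + (Q*/2)H = √(2DSH) ≈ £10,462.40.
Cost at Q = 230: (8,100/230)×303 + (230/2)×22.3 = £10,670.87 + £2,564.50 = £13,235.37.
Excess = £13,235.37 − £10,462.40 = £2,772.97.

Extra cost ≈ £2,772.97 per year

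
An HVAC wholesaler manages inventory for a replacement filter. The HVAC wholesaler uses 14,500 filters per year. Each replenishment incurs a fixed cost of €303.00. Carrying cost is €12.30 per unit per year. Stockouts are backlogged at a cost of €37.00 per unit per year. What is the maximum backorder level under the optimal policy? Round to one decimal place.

S* ≈ 243.4 filters

With planned backorders, Q* = √(2DS/H) · √((H+B)/B).
√(2DS/H) = √(2 × 14,500 × 303 / 12.3) = 845.216.
√((H+B)/B) = √((12.3+37)/37) = 1.1543.
Q* ≈ 975.642.
S* = Q* · H/(H+B) = 975.642 × 12.3/49.3 ≈ 243.416.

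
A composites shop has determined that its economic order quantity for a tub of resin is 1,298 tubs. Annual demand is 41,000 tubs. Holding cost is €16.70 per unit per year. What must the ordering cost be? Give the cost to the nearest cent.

The basic EOQ model gives Q* = √(2DS/H); rearrange for the unknown.
From Q* = √(2DS/H): S = Q*²H / (2D) = 1,298² × 16.7 / (2 × 41,000) = 343.1247.

S ≈ €343.12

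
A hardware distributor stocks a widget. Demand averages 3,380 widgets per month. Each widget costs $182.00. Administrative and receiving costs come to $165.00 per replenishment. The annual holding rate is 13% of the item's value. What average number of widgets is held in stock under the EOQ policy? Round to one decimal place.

Annual demand D = 3,380 × 12 = 40,560.
Holding cost H = 0.13 × $182.00 = $23.6600 per unit per year.
EOQ = √(2DS/H) = √(2 × 40,560 × 165 / 23.66) ≈ 752.14.
Average inventory = Q*/2 ≈ 752.14 / 2 = 376.070.

Average inventory ≈ 376.1 widgets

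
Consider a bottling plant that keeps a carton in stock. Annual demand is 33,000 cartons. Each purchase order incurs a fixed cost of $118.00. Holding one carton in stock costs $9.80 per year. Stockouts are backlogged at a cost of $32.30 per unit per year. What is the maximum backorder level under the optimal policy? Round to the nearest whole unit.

With planned backorders, Q* = √(2DS/H) · √((H+B)/B).
√(2DS/H) = √(2 × 33,000 × 118 / 9.8) = 891.456.
√((H+B)/B) = √((9.8+32.3)/32.3) = 1.1417.
Q* ≈ 1017.747.
S* = Q* · H/(H+B) = 1017.747 × 9.8/42.1 ≈ 236.910.

S* ≈ 237 cartons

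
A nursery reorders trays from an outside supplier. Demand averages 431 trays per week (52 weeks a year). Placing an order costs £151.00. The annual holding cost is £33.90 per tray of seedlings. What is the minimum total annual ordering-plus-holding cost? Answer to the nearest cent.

Annual demand D = 431 × 52 = 22,412.
Q* = √(2DS/H) = √(2 × 22,412 × 151 / 33.9) ≈ 446.83.
At Q*, ordering cost (D/Q*)S equals holding cost (Q*/2)H, each = √(DSH/2).
Minimum total = √(2DSH) = √(2 × 22,412 × 151 × 33.9) ≈ 15147.593.

TC* ≈ £15,147.59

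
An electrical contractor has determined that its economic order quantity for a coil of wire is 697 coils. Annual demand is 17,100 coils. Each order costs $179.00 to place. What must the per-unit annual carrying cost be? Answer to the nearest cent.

Squaring Q* = √(2DS/H) gives Q*² = 2DS/H.
From Q* = √(2DS/H): H = 2DS / Q*² = 2 × 17,100 × 179 / 697² = 12.6012.

H ≈ $12.60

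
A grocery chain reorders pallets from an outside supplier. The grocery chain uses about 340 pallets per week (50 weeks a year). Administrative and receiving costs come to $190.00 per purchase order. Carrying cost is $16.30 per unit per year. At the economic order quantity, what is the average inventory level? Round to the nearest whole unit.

Average inventory ≈ 315 pallets

Annual demand D = 340 × 50 = 17,000.
EOQ = √(2DS/H) = √(2 × 17,000 × 190 / 16.3) ≈ 629.54.
Average inventory = Q*/2 ≈ 629.54 / 2 = 314.769.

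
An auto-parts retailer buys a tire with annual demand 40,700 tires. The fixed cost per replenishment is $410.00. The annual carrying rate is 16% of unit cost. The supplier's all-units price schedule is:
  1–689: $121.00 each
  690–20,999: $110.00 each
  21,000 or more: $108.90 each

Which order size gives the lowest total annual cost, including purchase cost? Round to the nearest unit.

Holding cost per unit per year at price C is H = 0.16·C.
Candidates are each tier's EOQ (if it falls in that tier) and each price-break quantity.
Tier 1 ($121.00): EOQ = 1313.0 exceeds tier's upper bound 689, so this tier is dominated.
EOQ at $110.00 = 1377.0 (feasible in tier 2): TC = 40,700×$110.00 + (40,700/1377.0)×410 + (1377.0/2)×0.16×$110.00 = $4,501,235.97.
EOQ at $108.90 = 1384.0 < 21000, so use break Q=21000: TC = 40,700×$108.90 + (40,700/21000.0)×410 + (21000.0/2)×0.16×$108.90 = $4,615,976.62.
Lowest total cost is $4,501,235.97 at Q = 1377.0.

Q* ≈ 1,377 tires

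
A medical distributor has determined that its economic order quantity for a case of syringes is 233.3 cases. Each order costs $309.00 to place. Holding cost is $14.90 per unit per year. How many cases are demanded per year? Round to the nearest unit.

D ≈ 1,312 cases per year

Invert the EOQ relation Q*² = 2DS/H.
From Q* = √(2DS/H): D = Q*²H / (2S) = 233.3² × 14.9 / (2 × 309) = 1312.282.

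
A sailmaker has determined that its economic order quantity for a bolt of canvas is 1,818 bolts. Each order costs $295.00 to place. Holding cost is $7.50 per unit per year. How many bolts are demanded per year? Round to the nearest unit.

Invert the EOQ relation Q*² = 2DS/H.
From Q* = √(2DS/H): D = Q*²H / (2S) = 1,818² × 7.5 / (2 × 295) = 42014.288.

D ≈ 42,014 bolts per year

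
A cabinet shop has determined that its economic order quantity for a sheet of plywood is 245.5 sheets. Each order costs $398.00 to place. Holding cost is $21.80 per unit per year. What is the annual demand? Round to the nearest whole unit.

Invert the EOQ relation Q*² = 2DS/H.
From Q* = √(2DS/H): D = Q*²H / (2S) = 245.5² × 21.8 / (2 × 398) = 1650.617.

D ≈ 1,651 sheets per year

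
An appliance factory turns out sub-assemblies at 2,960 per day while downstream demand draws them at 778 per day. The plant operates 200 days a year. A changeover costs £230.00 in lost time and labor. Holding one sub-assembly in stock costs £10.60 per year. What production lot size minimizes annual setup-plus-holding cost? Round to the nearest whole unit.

Annual demand D = 778 × 200 = 155,600.
Production build-up factor (1 − d/p) = 1 − 778/2,960 = 0.7372.
Q* = √(2DS / (H(1 − d/p))) = √(2 × 155,600 × 230 / (10.6 × 0.7372)).
= √(71,576,000 / 7.8139) ≈ 3026.560.

Q* ≈ 3,027 sub-assemblies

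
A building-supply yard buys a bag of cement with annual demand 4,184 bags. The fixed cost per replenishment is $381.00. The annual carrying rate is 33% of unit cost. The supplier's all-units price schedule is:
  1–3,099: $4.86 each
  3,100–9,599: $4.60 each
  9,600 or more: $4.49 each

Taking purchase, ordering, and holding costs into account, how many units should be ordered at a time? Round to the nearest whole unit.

Q* ≈ 3,100 bags

Holding cost per unit per year at price C is H = 0.33·C.
For each price level, check whether its EOQ is feasible; otherwise the best quantity at that price is the breakpoint.
EOQ at $4.86 = 1409.9 (feasible in tier 1): TC = 4,184×$4.86 + (4,184/1409.9)×381 + (1409.9/2)×0.33×$4.86 = $22,595.49.
EOQ at $4.60 = 1449.2 < 3100, so use break Q=3100: TC = 4,184×$4.60 + (4,184/3100.0)×381 + (3100.0/2)×0.33×$4.60 = $22,113.53.
EOQ at $4.49 = 1466.9 < 9600, so use break Q=9600: TC = 4,184×$4.49 + (4,184/9600.0)×381 + (9600.0/2)×0.33×$4.49 = $26,064.37.
Lowest total cost is $22,113.53 at Q = 3100.0.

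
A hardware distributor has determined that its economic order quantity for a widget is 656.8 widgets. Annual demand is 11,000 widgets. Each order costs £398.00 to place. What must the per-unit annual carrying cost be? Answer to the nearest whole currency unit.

Squaring Q* = √(2DS/H) gives Q*² = 2DS/H.
From Q* = √(2DS/H): H = 2DS / Q*² = 2 × 11,000 × 398 / 656.8² = 20.2974.

H ≈ £20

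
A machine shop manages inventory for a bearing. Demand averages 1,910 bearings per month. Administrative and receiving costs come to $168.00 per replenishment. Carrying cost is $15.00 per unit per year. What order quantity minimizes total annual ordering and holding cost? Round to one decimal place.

Annual demand D = 1,910 × 12 = 22,920.
EOQ = √(2DS / H) = √(2 × 22,920 × 168 / 15).
= √(7,701,120 / 15) = √513,408 ≈ 716.525.

Q* ≈ 716.5 bearings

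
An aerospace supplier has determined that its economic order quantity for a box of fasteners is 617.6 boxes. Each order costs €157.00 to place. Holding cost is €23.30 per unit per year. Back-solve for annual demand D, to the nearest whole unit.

Squaring Q* = √(2DS/H) gives Q*² = 2DS/H.
From Q* = √(2DS/H): D = Q*²H / (2S) = 617.6² × 23.3 / (2 × 157) = 28303.546.

D ≈ 28,304 boxes per year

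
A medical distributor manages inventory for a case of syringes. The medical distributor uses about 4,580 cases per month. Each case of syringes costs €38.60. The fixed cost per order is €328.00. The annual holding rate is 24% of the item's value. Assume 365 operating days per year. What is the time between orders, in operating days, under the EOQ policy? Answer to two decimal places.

Annual demand D = 4,580 × 12 = 54,960.
Holding cost H = 0.24 × €38.60 = €9.2640 per unit per year.
Q* = √(2DS/H) = √(2 × 54,960 × 328 / 9.264) ≈ 1972.77.
Cycle time = Q*/D × 365 = 1972.77 / 54,960 × 365 ≈ 13.102 days.

T ≈ 13.10 days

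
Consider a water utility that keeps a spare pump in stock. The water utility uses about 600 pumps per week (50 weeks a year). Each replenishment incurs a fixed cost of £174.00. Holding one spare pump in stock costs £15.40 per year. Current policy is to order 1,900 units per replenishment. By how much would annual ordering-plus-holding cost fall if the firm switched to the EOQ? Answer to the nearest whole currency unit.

Extra cost ≈ £4,698 per year

Annual demand D = 600 × 50 = 30,000.
EOQ = √(2DS/H) = √(2 × 30,000 × 174 / 15.4) ≈ 823.36.
Cost at Q* = (D/Q*)S + (Q*/2)H = √(2DSH) ≈ £12,679.75.
Cost at Q = 1,900: (30,000/1,900)×174 + (1,900/2)×15.4 = £2,747.37 + £14,630.00 = £17,377.37.
Excess = £17,377.37 − £12,679.75 = £4,697.62.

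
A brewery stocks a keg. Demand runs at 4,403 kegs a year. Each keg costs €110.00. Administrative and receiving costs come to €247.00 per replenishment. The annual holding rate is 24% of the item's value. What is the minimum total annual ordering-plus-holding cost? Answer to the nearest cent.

Holding cost H = 0.24 × €110.00 = €26.4000 per unit per year.
Q* = √(2DS/H) = √(2 × 4,403 × 247 / 26.4) ≈ 287.04.
At Q*, ordering cost (D/Q*)S equals holding cost (Q*/2)H, each = √(DSH/2).
Minimum total = √(2DSH) = √(2 × 4,403 × 247 × 26.4) ≈ 7577.741.

TC* ≈ €7,577.74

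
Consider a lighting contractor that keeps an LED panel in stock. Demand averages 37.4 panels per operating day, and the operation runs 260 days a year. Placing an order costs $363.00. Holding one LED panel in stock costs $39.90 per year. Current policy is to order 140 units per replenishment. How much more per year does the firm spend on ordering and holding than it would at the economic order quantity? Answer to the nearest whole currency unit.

Extra cost ≈ $11,223 per year

Annual demand D = 37.4 × 260 = 9,724.
EOQ = √(2DS/H) = √(2 × 9,724 × 363 / 39.9) ≈ 420.63.
Cost at Q* = (D/Q*)S + (Q*/2)H = √(2DSH) ≈ $16,783.30.
Cost at Q = 140: (9,724/140)×363 + (140/2)×39.9 = $25,212.94 + $2,793.00 = $28,005.94.
Excess = $28,005.94 − $16,783.30 = $11,222.65.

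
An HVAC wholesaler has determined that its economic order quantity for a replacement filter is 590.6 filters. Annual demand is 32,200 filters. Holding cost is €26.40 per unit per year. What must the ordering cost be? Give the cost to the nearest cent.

S ≈ €142.99

The basic EOQ model gives Q* = √(2DS/H); rearrange for the unknown.
From Q* = √(2DS/H): S = Q*²H / (2D) = 590.6² × 26.4 / (2 × 32,200) = 142.9898.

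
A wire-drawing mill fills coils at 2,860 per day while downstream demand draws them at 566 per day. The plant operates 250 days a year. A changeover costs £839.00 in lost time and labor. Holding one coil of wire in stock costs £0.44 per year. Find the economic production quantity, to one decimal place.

Annual demand D = 566 × 250 = 141,500.
Production build-up factor (1 − d/p) = 1 − 566/2,860 = 0.8021.
Q* = √(2DS / (H(1 − d/p))) = √(2 × 141,500 × 839 / (0.44 × 0.8021)).
= √(237,437,000 / 0.3529) ≈ 25937.862.

Q* ≈ 25,937.9 coils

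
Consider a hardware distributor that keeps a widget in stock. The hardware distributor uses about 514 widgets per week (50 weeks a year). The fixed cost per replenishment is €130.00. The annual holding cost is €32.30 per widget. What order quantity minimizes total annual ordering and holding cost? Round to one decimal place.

Q* ≈ 454.8 widgets

Annual demand D = 514 × 50 = 25,700.
EOQ = √(2DS / H) = √(2 × 25,700 × 130 / 32.3).
= √(6,682,000 / 32.3) = √206,873.065 ≈ 454.833.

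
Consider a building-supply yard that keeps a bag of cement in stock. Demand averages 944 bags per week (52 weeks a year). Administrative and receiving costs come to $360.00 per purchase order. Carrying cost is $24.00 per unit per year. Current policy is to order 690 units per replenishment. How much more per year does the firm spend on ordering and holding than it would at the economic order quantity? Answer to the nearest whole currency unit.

Extra cost ≈ $4,767 per year

Annual demand D = 944 × 52 = 49,088.
EOQ = √(2DS/H) = √(2 × 49,088 × 360 / 24) ≈ 1213.52.
Cost at Q* = (D/Q*)S + (Q*/2)H = √(2DSH) ≈ $29,124.57.
Cost at Q = 690: (49,088/690)×360 + (690/2)×24 = $25,611.13 + $8,280.00 = $33,891.13.
Excess = $33,891.13 − $29,124.57 = $4,766.56.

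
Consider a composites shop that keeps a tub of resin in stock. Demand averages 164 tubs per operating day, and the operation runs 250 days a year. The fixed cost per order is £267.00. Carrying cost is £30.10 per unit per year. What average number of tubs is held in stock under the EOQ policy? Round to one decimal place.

Average inventory ≈ 426.4 tubs

Annual demand D = 164 × 250 = 41,000.
The optimal lot size = √(2DS/H) = √(2 × 41,000 × 267 / 30.1) ≈ 852.86.
Average inventory = Q*/2 ≈ 852.86 / 2 = 426.432.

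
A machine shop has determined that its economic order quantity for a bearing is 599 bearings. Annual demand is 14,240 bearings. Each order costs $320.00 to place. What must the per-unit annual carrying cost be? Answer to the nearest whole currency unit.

H ≈ $25

Invert the EOQ relation Q*² = 2DS/H.
From Q* = √(2DS/H): H = 2DS / Q*² = 2 × 14,240 × 320 / 599² = 25.4002.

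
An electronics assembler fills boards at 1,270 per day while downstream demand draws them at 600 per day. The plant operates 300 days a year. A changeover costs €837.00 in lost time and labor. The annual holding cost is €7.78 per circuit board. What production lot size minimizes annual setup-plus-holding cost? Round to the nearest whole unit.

Annual demand D = 600 × 300 = 180,000.
Production build-up factor (1 − d/p) = 1 − 600/1,270 = 0.5276.
Q* = √(2DS / (H(1 − d/p))) = √(2 × 180,000 × 837 / (7.78 × 0.5276)).
= √(301,320,000 / 4.1044) ≈ 8568.181.

Q* ≈ 8,568 boards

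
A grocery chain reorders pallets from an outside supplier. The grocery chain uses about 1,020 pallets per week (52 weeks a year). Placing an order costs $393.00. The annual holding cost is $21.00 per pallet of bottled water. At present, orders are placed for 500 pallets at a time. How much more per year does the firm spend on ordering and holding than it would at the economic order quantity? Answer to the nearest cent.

Annual demand D = 1,020 × 52 = 53,040.
EOQ = √(2DS/H) = √(2 × 53,040 × 393 / 21) ≈ 1408.98.
Cost at Q* = (D/Q*)S + (Q*/2)H = √(2DSH) ≈ $29,588.48.
Cost at Q = 500: (53,040/500)×393 + (500/2)×21 = $41,689.44 + $5,250.00 = $46,939.44.
Excess = $46,939.44 − $29,588.48 = $17,350.96.

Extra cost ≈ $17,350.96 per year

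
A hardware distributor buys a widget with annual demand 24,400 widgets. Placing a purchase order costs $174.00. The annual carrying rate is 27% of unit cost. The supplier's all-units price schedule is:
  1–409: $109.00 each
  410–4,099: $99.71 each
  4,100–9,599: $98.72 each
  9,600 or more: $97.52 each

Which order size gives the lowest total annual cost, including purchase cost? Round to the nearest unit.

Holding cost per unit per year at price C is H = 0.27·C.
Evaluate total cost at each tier's feasible EOQ or, if the EOQ is below the tier, at the tier's minimum quantity.
Tier 1 ($109.00): EOQ = 537.1 exceeds tier's upper bound 409, so this tier is dominated.
EOQ at $99.71 = 561.6 (feasible in tier 2): TC = 24,400×$99.71 + (24,400/561.6)×174 + (561.6/2)×0.27×$99.71 = $2,448,043.44.
EOQ at $98.72 = 564.4 < 4100, so use break Q=4100: TC = 24,400×$98.72 + (24,400/4100.0)×174 + (4100.0/2)×0.27×$98.72 = $2,464,445.03.
EOQ at $97.52 = 567.9 < 9600, so use break Q=9600: TC = 24,400×$97.52 + (24,400/9600.0)×174 + (9600.0/2)×0.27×$97.52 = $2,506,316.17.
Lowest total cost is $2,448,043.44 at Q = 561.6.

Q* ≈ 562 widgets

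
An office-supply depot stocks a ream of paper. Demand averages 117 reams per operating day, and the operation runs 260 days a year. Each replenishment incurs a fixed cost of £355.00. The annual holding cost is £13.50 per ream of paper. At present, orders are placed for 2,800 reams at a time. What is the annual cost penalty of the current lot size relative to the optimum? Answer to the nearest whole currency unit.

Extra cost ≈ £5,681 per year

Annual demand D = 117 × 260 = 30,420.
EOQ = √(2DS/H) = √(2 × 30,420 × 355 / 13.5) ≈ 1264.86.
Cost at Q* = (D/Q*)S + (Q*/2)H = √(2DSH) ≈ £17,075.59.
Cost at Q = 2,800: (30,420/2,800)×355 + (2,800/2)×13.5 = £3,856.82 + £18,900.00 = £22,756.82.
Excess = £22,756.82 − £17,075.59 = £5,681.23.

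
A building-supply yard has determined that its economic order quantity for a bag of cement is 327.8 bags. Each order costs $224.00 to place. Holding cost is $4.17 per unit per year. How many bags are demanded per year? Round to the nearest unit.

Invert the EOQ relation Q*² = 2DS/H.
From Q* = √(2DS/H): D = Q*²H / (2S) = 327.8² × 4.17 / (2 × 224) = 1000.175.

D ≈ 1,000 bags per year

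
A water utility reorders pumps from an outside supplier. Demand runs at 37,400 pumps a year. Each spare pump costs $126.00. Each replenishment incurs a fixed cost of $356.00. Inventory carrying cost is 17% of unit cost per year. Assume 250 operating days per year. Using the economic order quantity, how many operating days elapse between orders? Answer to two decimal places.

T ≈ 7.45 days

Holding cost H = 0.17 × $126.00 = $21.4200 per unit per year.
The optimal lot size = √(2DS/H) = √(2 × 37,400 × 356 / 21.42) ≈ 1114.98.
Cycle time = Q*/D × 250 = 1114.98 / 37,400 × 250 ≈ 7.453 days.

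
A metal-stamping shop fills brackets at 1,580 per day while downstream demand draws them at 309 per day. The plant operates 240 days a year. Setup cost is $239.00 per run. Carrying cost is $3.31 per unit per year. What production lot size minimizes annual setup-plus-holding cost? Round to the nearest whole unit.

Annual demand D = 309 × 240 = 74,160.
Production build-up factor (1 − d/p) = 1 − 309/1,580 = 0.8044.
Q* = √(2DS / (H(1 − d/p))) = √(2 × 74,160 × 239 / (3.31 × 0.8044)).
= √(35,448,480 / 2.6627) ≈ 3648.720.

Q* ≈ 3,649 brackets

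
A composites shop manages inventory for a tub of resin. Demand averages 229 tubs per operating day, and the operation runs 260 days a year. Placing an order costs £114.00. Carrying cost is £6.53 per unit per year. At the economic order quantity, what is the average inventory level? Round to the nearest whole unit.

Average inventory ≈ 721 tubs

Annual demand D = 229 × 260 = 59,540.
Q* = √(2DS/H) = √(2 × 59,540 × 114 / 6.53) ≈ 1441.83.
Average inventory = Q*/2 ≈ 1441.83 / 2 = 720.917.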